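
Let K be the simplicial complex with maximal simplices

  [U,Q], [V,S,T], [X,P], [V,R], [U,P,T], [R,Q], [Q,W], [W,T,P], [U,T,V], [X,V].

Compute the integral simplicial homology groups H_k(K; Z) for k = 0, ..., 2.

K has 9 vertices, 15 edges, 4 triangles.
rank ∂_0 = 0, rank ∂_1 = 8 ⇒ b_0 = 9 − 0 − 8 = 1; all invariant factors of ∂_1 are 1 so no torsion. So H_0 ≅ Z.
rank ∂_1 = 8, rank ∂_2 = 4 ⇒ b_1 = 15 − 8 − 4 = 3; all invariant factors of ∂_2 are 1 so no torsion. So H_1 ≅ Z^3.
rank ∂_2 = 4, rank ∂_3 = 0 ⇒ b_2 = 4 − 4 − 0 = 0. So H_2 ≅ 0.

H_0 ≅ Z,  H_1 ≅ Z^3,  H_2 = 0.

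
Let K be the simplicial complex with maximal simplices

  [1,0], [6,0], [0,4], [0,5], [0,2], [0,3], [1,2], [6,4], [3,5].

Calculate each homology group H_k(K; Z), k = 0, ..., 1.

H_0 = Z,  H_1 = Z^3.

Take the total order 0 < 1 < 2 < 3 < 4 < 5 < 6 on the vertex set. Then K (dimension 1) consists of the simplices:

  0-simplices (7): [0], [1], [2], [3], [4], [5], [6]
  1-simplices (9): [0,1], [0,2], [0,3], [0,4], [0,5], [0,6], [1,2], [3,5], [4,6]

so the chain groups are C_0 ≅ Z^7, C_1 ≅ Z^9.

Boundary ∂_1: C_1 → C_0 sends each edge [p,q] (with p < q) to q − p. For instance
  ∂[0,2] = [2] − [0].
The resulting 7×9 matrix has rank 6, and its Smith normal form has invariant factors (1,1,1,1,1,1).

Now H_k = ker ∂_k / im ∂_{k+1}, so:

  H_0: rank C_0 − rank ∂_1 = 7 − 6 = 1, and the invariant factors of ∂_1 are all 1, so H_0 = Z.
  H_1: rank ker ∂_1 − rank ∂_2 = (9 − 6) − 0 = 3, and there is no ∂_2, so H_1 = Z^3.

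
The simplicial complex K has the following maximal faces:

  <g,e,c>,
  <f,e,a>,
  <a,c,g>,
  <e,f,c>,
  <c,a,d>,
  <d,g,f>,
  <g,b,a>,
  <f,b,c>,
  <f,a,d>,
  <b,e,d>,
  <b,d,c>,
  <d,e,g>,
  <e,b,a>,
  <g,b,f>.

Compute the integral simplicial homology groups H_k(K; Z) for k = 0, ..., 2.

Order the vertices as a < b < c < d < e < f < g. Listing each simplex with vertices in this order, K has dimension 2 with simplices:

  0-simplices (7): a, b, c, d, e, f, g
  1-simplices (21): ab, ac, ad, ae, af, ag, bc, bd, be, bf, bg, cd, ce, cf, cg, de, df, dg, ef, eg, fg
  2-simplices (14): abe, abg, acd, acg, adf, aef, bcd, bcf, bde, bfg, cef, ceg, deg, dfg

so the chain groups are C_0 ≅ Z^7, C_1 ≅ Z^21, C_2 ≅ Z^14.

Boundary ∂_1: C_1 → C_0 maps an edge to its endpoints' difference, ∂[p,q] = q − p. For instance
  ∂ab = b − a.
The resulting 7×21 matrix has rank 6, and its Smith normal form has invariant factors (1,1,1,1,1,1).

Boundary ∂_2: C_2 → C_1 sends each 2-simplex [p,q,r] to [q,r] − [p,r] + [p,q]. For instance
  ∂bcf = cf − bf + bc,
  ∂ceg = eg − cg + ce.
As a 21×14 matrix over Z this has rank 13, with invariant factors (1,1,1,1,1,1,1,1,1,1,1,1,1).

Computing H_k = (kernel of ∂_k) / (image of ∂_{k+1}):

  H_0: rank C_0 − rank ∂_1 = 7 − 6 = 1, and the invariant factors of ∂_1 are all 1, so H_0 = Z.
  H_1: rank ker ∂_1 − rank ∂_2 = (21 − 6) − 13 = 2, and the invariant factors of ∂_2 are all 1, so H_1 = Z^2.
  H_2: rank ker ∂_2 − rank ∂_3 = (14 − 13) − 0 = 1, and there is no ∂_3, so H_2 = Z.

H_0 = Z,  H_1 = Z^2,  H_2 = Z.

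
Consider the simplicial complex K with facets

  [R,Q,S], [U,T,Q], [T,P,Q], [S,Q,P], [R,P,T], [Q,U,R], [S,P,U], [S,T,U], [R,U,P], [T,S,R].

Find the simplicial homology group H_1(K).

We work with the vertex ordering P < Q < R < S < T < U. The simplices of K, each written with vertices in increasing order, are:

  0-simplices (6): P, Q, R, S, T, U
  1-simplices (15): PQ, PR, PS, PT, PU, QR, QS, QT, QU, RS, RT, RU, ST, SU, TU
  2-simplices (10): PQS, PQT, PRT, PRU, PSU, QRS, QRU, QTU, RST, STU

so the chain groups are C_0 ≅ Z^6, C_1 ≅ Z^15, C_2 ≅ Z^10.

Boundary ∂_1: C_1 → C_0 is given by ∂[p,q] = [q] − [p].
This gives a 6×15 integer matrix of rank 5; reducing to Smith normal form yields diagonal entries (1,1,1,1,1).

Boundary ∂_2: C_2 → C_1 sends each 2-simplex [p,q,r] to [q,r] − [p,r] + [p,q]. For instance
  ∂PQT = QT − PT + PQ,
  ∂PRU = RU − PU + PR.
As a 15×10 matrix over Z this has rank 10, with invariant factors (1,1,1,1,1,1,1,1,1,2).

From H_k ≅ ker(∂_k) / im(∂_{k+1}) we obtain:

  H_1: rank ker ∂_1 − rank ∂_2 = (15 − 5) − 10 = 0, and ∂_2 has invariant factor 2 > 1, so H_1 ≅ Z/2Z.

(K is a triangulation of the real projective plane RP^2.)

H_1 ≅ Z/2Z.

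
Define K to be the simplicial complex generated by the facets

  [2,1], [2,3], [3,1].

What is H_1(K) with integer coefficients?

H_1 ≅ Z.

Order the vertices as 1 < 2 < 3. Listing each simplex with vertices in this order, K has dimension 1 with simplices:

  0-simplices (3): [1], [2], [3]
  1-simplices (3): [1,2], [1,3], [2,3]

Hence C_0 ≅ Z^3, C_1 ≅ Z^3.

∂_1: C_1 → C_0 maps an edge to its endpoints' difference, ∂[p,q] = q − p. For instance
  ∂[1,3] = [3] − [1].
This gives a 3×3 integer matrix of rank 2; reducing to Smith normal form yields diagonal entries (1,1).

Now H_k = ker ∂_k / im ∂_{k+1}, so:

  H_1: rank ker ∂_1 − rank ∂_2 = (3 − 2) − 0 = 1, and there is no ∂_2, so H_1 = Z.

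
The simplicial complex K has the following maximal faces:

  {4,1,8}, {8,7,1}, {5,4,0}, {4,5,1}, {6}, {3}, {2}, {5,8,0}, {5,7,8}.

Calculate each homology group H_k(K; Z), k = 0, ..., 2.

Order the vertices as 0 < 1 < 2 < 3 < 4 < 5 < 6 < 7 < 8. Listing each simplex with vertices in this order, K has dimension 2 with simplices:

  0-simplices (9): [0], [1], [2], [3], [4], [5], [6], [7], [8]
  1-simplices (12): [0,4], [0,5], [0,8], [1,4], [1,5], [1,7], [1,8], [4,5], [4,8], [5,7], [5,8], [7,8]
  2-simplices (6): [0,4,5], [0,5,8], [1,4,5], [1,4,8], [1,7,8], [5,7,8]

so the chain groups are C_0 ≅ Z^9, C_1 ≅ Z^12, C_2 ≅ Z^6.

∂_1: C_1 → C_0 sends each edge [p,q] (with p < q) to q − p.
The 9×12 boundary matrix has rank 5 and Smith normal form diag(1,1,1,1,1).

∂_2: C_2 → C_1 acts by ∂[p,q,r] = [q,r] − [p,r] + [p,q]. For instance
  ∂[5,7,8] = [7,8] − [5,8] + [5,7],
  ∂[1,7,8] = [7,8] − [1,8] + [1,7].
The 12×6 boundary matrix has rank 6 and Smith normal form diag(1,1,1,1,1,1).

Computing H_k = (kernel of ∂_k) / (image of ∂_{k+1}):

  H_0: rank C_0 − rank ∂_1 = 9 − 5 = 4, and the invariant factors of ∂_1 are all 1, so H_0 = Z^4.
  H_1: rank ker ∂_1 − rank ∂_2 = (12 − 5) − 6 = 1, and the invariant factors of ∂_2 are all 1, so H_1 = Z.
  H_2: rank ker ∂_2 − rank ∂_3 = (6 − 6) − 0 = 0, and there is no ∂_3, so H_2 = 0.

H_0 ≅ Z^4,  H_1 ≅ Z,  H_2 = 0.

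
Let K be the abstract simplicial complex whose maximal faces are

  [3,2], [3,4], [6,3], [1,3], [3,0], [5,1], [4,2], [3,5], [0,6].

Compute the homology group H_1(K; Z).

H_1 ≅ Z^3.

Fix the vertex order 0 < 1 < 2 < 3 < 4 < 5 < 6 and write every simplex with vertices in increasing order. Then dim K = 1 and the simplices of K are:

  0-simplices (7): [0], [1], [2], [3], [4], [5], [6]
  1-simplices (9): [0,3], [0,6], [1,3], [1,5], [2,3], [2,4], [3,4], [3,5], [3,6]

so the chain groups are C_0 ≅ Z^7, C_1 ≅ Z^9.

∂_1: C_1 → C_0 is given by ∂[p,q] = [q] − [p].
As a 7×9 matrix over Z this has rank 6, with invariant factors (1,1,1,1,1,1).

Computing H_k = (kernel of ∂_k) / (image of ∂_{k+1}):

  H_1: rank ker ∂_1 − rank ∂_2 = (9 − 6) − 0 = 3, and there is no ∂_2, so H_1 ≅ Z^3.

(K is a triangulation of a wedge of 3 circles.)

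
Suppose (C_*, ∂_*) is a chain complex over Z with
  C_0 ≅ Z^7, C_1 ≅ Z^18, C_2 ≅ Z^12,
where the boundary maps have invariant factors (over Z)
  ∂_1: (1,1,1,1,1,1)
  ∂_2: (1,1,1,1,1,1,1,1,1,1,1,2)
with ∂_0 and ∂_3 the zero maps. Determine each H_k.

H_0: b_0 = 7 − 0 − 6 = 1; torsion from ∂_1 factors > 1: none. So H_0 = Z.
H_1: b_1 = 18 − 6 − 12 = 0; torsion from ∂_2 factors > 1: [2]. So H_1 = Z/2Z.
H_2: b_2 = 12 − 12 − 0 = 0; torsion from ∂_3 factors > 1: none. So H_2 = 0.

H_0 = Z,  H_1 = Z/2Z,  H_2 = 0.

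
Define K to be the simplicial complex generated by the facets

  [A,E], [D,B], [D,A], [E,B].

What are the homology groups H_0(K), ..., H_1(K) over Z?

H_0 = Z,  H_1 = Z.

K has 4 vertices, 4 edges.
rank ∂_0 = 0, rank ∂_1 = 3 ⇒ b_0 = 4 − 0 − 3 = 1; all invariant factors of ∂_1 are 1 so no torsion. So H_0 = Z.
rank ∂_1 = 3, rank ∂_2 = 0 ⇒ b_1 = 4 − 3 − 0 = 1. So H_1 = Z.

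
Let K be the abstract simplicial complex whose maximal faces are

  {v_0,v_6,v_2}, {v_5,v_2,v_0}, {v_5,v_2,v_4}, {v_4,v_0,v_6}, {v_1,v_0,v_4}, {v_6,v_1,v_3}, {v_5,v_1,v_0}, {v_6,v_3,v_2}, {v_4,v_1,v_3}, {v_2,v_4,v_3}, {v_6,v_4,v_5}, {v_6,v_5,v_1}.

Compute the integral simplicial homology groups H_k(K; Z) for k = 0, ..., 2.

Fix the vertex order v_0 < v_1 < v_2 < v_3 < v_4 < v_5 < v_6 and write every simplex with vertices in increasing order. Then dim K = 2 and the simplices of K are:

  0-simplices (7): [v_0], [v_1], [v_2], [v_3], [v_4], [v_5], [v_6]
  1-simplices (18): (18 of them)
  2-simplices (12): (12 of them)

Hence C_0 ≅ Z^7, C_1 ≅ Z^18, C_2 ≅ Z^12.

∂_1: C_1 → C_0 is given by ∂[p,q] = [q] − [p].
This gives a 7×18 integer matrix of rank 6; reducing to Smith normal form yields diagonal entries (1,1,1,1,1,1).

Boundary ∂_2: C_2 → C_1 acts by ∂[p,q,r] = [q,r] − [p,r] + [p,q]. For instance
  ∂[v_0,v_4,v_6] = [v_4,v_6] − [v_0,v_6] + [v_0,v_4],
  ∂[v_0,v_1,v_5] = [v_1,v_5] − [v_0,v_5] + [v_0,v_1].
This gives a 18×12 integer matrix of rank 12; reducing to Smith normal form yields diagonal entries (1,1,1,1,1,1,1,1,1,1,1,2).

From H_k ≅ ker(∂_k) / im(∂_{k+1}) we obtain:

  H_0: rank C_0 − rank ∂_1 = 7 − 6 = 1, and the invariant factors of ∂_1 are all 1, so H_0 = Z.
  H_1: rank ker ∂_1 − rank ∂_2 = (18 − 6) − 12 = 0, and ∂_2 has invariant factor 2 > 1, so H_1 = Z/2Z.
  H_2: rank ker ∂_2 − rank ∂_3 = (12 − 12) − 0 = 0, and there is no ∂_3, so H_2 = 0.

(K is a triangulation of the real projective plane RP^2.)

H_0 ≅ Z,  H_1 ≅ Z/2Z,  H_2 = 0.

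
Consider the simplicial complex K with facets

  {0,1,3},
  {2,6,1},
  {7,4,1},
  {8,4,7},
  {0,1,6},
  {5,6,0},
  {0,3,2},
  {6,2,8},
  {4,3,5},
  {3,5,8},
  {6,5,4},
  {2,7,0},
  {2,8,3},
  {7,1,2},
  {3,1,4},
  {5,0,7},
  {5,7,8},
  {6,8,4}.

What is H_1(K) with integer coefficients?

H_1 = Z ⊕ Z/2Z.

K has 9 vertices, 27 edges, 18 triangles.
rank ∂_1 = 8, rank ∂_2 = 18 ⇒ b_1 = 27 − 8 − 18 = 1; ∂_2 has invariant factor(s) [2] giving torsion. So H_1 ≅ Z ⊕ Z/2Z.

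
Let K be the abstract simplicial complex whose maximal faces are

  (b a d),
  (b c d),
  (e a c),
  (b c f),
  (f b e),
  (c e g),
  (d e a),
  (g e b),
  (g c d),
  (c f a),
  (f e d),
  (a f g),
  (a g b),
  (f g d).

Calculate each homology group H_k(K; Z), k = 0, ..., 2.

H_0 = Z,  H_1 = Z^2,  H_2 = Z.

Fix the vertex order a < b < c < d < e < f < g and write every simplex with vertices in increasing order. Then dim K = 2 and the simplices of K are:

  0-simplices (7): a, b, c, d, e, f, g
  1-simplices (21): ab, ac, ad, ae, af, ag, bc, bd, be, bf, bg, cd, ce, cf, cg, de, df, dg, ef, eg, fg
  2-simplices (14): abd, abg, ace, acf, ade, afg, bcd, bcf, bef, beg, cdg, ceg, def, dfg

Hence C_0 ≅ Z^7, C_1 ≅ Z^21, C_2 ≅ Z^14.

∂_1: C_1 → C_0 sends each edge [p,q] (with p < q) to q − p. For instance
  ∂dg = g − d.
The 7×21 boundary matrix has rank 6 and Smith normal form diag(1,1,1,1,1,1).

The boundary map ∂_2: C_2 → C_1 acts by ∂[p,q,r] = [q,r] − [p,r] + [p,q]. For instance
  ∂ceg = eg − cg + ce,
  ∂abd = bd − ad + ab.
This gives a 21×14 integer matrix of rank 13; reducing to Smith normal form yields diagonal entries (1,1,1,1,1,1,1,1,1,1,1,1,1).

From H_k ≅ ker(∂_k) / im(∂_{k+1}) we obtain:

  H_0: rank C_0 − rank ∂_1 = 7 − 6 = 1, and the invariant factors of ∂_1 are all 1, so H_0 ≅ Z.
  H_1: rank ker ∂_1 − rank ∂_2 = (21 − 6) − 13 = 2, and the invariant factors of ∂_2 are all 1, so H_1 ≅ Z^2.
  H_2: rank ker ∂_2 − rank ∂_3 = (14 − 13) − 0 = 1, and there is no ∂_3, so H_2 ≅ Z.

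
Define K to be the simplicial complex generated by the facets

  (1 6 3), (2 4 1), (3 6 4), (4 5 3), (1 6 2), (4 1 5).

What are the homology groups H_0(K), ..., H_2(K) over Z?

H_0 ≅ Z,  H_1 ≅ Z,  H_2 = 0.

Order the vertices as 1 < 2 < 3 < 4 < 5 < 6. Listing each simplex with vertices in this order, K has dimension 2 with simplices:

  0-simplices (6): [1], [2], [3], [4], [5], [6]
  1-simplices (12): [1,2], [1,3], [1,4], [1,5], [1,6], [2,4], [2,6], [3,4], [3,5], [3,6], [4,5], [4,6]
  2-simplices (6): [1,2,4], [1,2,6], [1,3,6], [1,4,5], [3,4,5], [3,4,6]

so the chain groups are C_0 ≅ Z^6, C_1 ≅ Z^12, C_2 ≅ Z^6.

∂_1: C_1 → C_0 maps an edge to its endpoints' difference, ∂[p,q] = q − p. For instance
  ∂[3,4] = [4] − [3].
The 6×12 boundary matrix has rank 5 and Smith normal form diag(1,1,1,1,1).

The boundary map ∂_2: C_2 → C_1 maps a triangle to the signed sum of its edges. For instance
  ∂[3,4,5] = [4,5] − [3,5] + [3,4],
  ∂[1,2,6] = [2,6] − [1,6] + [1,2].
The 12×6 boundary matrix has rank 6 and Smith normal form diag(1,1,1,1,1,1).

Now H_k = ker ∂_k / im ∂_{k+1}, so:

  H_0: rank C_0 − rank ∂_1 = 6 − 5 = 1, and the invariant factors of ∂_1 are all 1, so H_0 ≅ Z.
  H_1: rank ker ∂_1 − rank ∂_2 = (12 − 5) − 6 = 1, and the invariant factors of ∂_2 are all 1, so H_1 ≅ Z.
  H_2: rank ker ∂_2 − rank ∂_3 = (6 − 6) − 0 = 0, and there is no ∂_3, so H_2 ≅ 0.

(K is a triangulation of the cylinder S^1 x I.)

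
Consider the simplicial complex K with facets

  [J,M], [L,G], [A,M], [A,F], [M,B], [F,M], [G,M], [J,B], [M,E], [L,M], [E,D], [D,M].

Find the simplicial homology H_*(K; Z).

H_0 ≅ Z,  H_1 ≅ Z^4.

K has 9 vertices, 12 edges.
rank ∂_0 = 0, rank ∂_1 = 8 ⇒ b_0 = 9 − 0 − 8 = 1; all invariant factors of ∂_1 are 1 so no torsion. So H_0 ≅ Z.
rank ∂_1 = 8, rank ∂_2 = 0 ⇒ b_1 = 12 − 8 − 0 = 4. So H_1 ≅ Z^4.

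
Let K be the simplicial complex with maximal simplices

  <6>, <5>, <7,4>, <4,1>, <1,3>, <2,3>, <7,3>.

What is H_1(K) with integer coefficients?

H_1 = Z.

Order the vertices as 1 < 2 < 3 < 4 < 5 < 6 < 7. Listing each simplex with vertices in this order, K has dimension 1 with simplices:

  0-simplices (7): [1], [2], [3], [4], [5], [6], [7]
  1-simplices (5): [1,3], [1,4], [2,3], [3,7], [4,7]

so the chain groups are C_0 ≅ Z^7, C_1 ≅ Z^5.

∂_1: C_1 → C_0 is given by ∂[p,q] = [q] − [p].
The resulting 7×5 matrix has rank 4, and its Smith normal form has invariant factors (1,1,1,1).

Computing H_k = (kernel of ∂_k) / (image of ∂_{k+1}):

  H_1: rank ker ∂_1 − rank ∂_2 = (5 − 4) − 0 = 1, and there is no ∂_2, so H_1 ≅ Z.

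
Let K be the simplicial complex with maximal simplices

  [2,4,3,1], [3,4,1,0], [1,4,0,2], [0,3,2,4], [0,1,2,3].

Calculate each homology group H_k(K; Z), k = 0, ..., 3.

H_0 = Z,  H_1 = 0,  H_2 = 0,  H_3 = Z.

We work with the vertex ordering 0 < 1 < 2 < 3 < 4. The simplices of K, each written with vertices in increasing order, are:

  0-simplices (5): [0], [1], [2], [3], [4]
  1-simplices (10): [0,1], [0,2], [0,3], [0,4], [1,2], [1,3], [1,4], [2,3], [2,4], [3,4]
  2-simplices (10): [0,1,2], [0,1,3], [0,1,4], [0,2,3], [0,2,4], [0,3,4], [1,2,3], [1,2,4], [1,3,4], [2,3,4]
  3-simplices (5): [0,1,2,3], [0,1,2,4], [0,1,3,4], [0,2,3,4], [1,2,3,4]

Hence C_0 ≅ Z^5, C_1 ≅ Z^10, C_2 ≅ Z^10, C_3 ≅ Z^5.

∂_1: C_1 → C_0 maps an edge to its endpoints' difference, ∂[p,q] = q − p. For instance
  ∂[0,2] = [2] − [0].
The resulting 5×10 matrix has rank 4, and its Smith normal form has invariant factors (1,1,1,1).

The boundary map ∂_2: C_2 → C_1 acts by ∂[p,q,r] = [q,r] − [p,r] + [p,q]. For instance
  ∂[2,3,4] = [3,4] − [2,4] + [2,3],
  ∂[0,1,4] = [1,4] − [0,4] + [0,1].
The 10×10 boundary matrix has rank 6 and Smith normal form diag(1,1,1,1,1,1).

∂_3: C_3 → C_2 sends each 3-simplex σ to the alternating sum Σ_i (−1)^i (σ with its i-th vertex removed). For instance
  ∂[1,2,3,4] = [2,3,4] − [1,3,4] + [1,2,4] − [1,2,3],
  ∂[0,2,3,4] = [2,3,4] − [0,3,4] + [0,2,4] − [0,2,3].
This gives a 10×5 integer matrix of rank 4; reducing to Smith normal form yields diagonal entries (1,1,1,1).

Now H_k = ker ∂_k / im ∂_{k+1}, so:

  H_0: rank C_0 − rank ∂_1 = 5 − 4 = 1, and the invariant factors of ∂_1 are all 1, so H_0 = Z.
  H_1: rank ker ∂_1 − rank ∂_2 = (10 − 4) − 6 = 0, and the invariant factors of ∂_2 are all 1, so H_1 = 0.
  H_2: rank ker ∂_2 − rank ∂_3 = (10 − 6) − 4 = 0, and the invariant factors of ∂_3 are all 1, so H_2 = 0.
  H_3: rank ker ∂_3 − rank ∂_4 = (5 − 4) − 0 = 1, and there is no ∂_4, so H_3 = Z.

As a check, the Euler characteristic is 5 − 10 + 10 − 5 = 0, which agrees with 1 − 0 + 0 − 1 = 0.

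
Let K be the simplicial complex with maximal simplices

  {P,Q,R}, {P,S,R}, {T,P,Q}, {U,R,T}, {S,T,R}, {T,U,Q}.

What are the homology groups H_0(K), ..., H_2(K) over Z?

Fix the vertex order P < Q < R < S < T < U and write every simplex with vertices in increasing order. Then dim K = 2 and the simplices of K are:

  0-simplices (6): P, Q, R, S, T, U
  1-simplices (12): PQ, PR, PS, PT, QR, QT, QU, RS, RT, RU, ST, TU
  2-simplices (6): PQR, PQT, PRS, QTU, RST, RTU

giving chain groups C_0 ≅ Z^6, C_1 ≅ Z^12, C_2 ≅ Z^6.

∂_1: C_1 → C_0 is given by ∂[p,q] = [q] − [p].
This gives a 6×12 integer matrix of rank 5; reducing to Smith normal form yields diagonal entries (1,1,1,1,1).

Boundary ∂_2: C_2 → C_1 acts by ∂[p,q,r] = [q,r] − [p,r] + [p,q]. For instance
  ∂PQR = QR − PR + PQ,
  ∂QTU = TU − QU + QT.
The 12×6 boundary matrix has rank 6 and Smith normal form diag(1,1,1,1,1,1).

Reading off H_k = ker ∂_k / im ∂_{k+1}:

  H_0: rank C_0 − rank ∂_1 = 6 − 5 = 1, and the invariant factors of ∂_1 are all 1, so H_0 ≅ Z.
  H_1: rank ker ∂_1 − rank ∂_2 = (12 − 5) − 6 = 1, and the invariant factors of ∂_2 are all 1, so H_1 ≅ Z.
  H_2: rank ker ∂_2 − rank ∂_3 = (6 − 6) − 0 = 0, and there is no ∂_3, so H_2 ≅ 0.

As a check, the Euler characteristic is 6 − 12 + 6 = 0, which agrees with 1 − 1 + 0 = 0.
(K is a triangulation of the cylinder S^1 x I.)

H_0 ≅ Z,  H_1 ≅ Z,  H_2 = 0.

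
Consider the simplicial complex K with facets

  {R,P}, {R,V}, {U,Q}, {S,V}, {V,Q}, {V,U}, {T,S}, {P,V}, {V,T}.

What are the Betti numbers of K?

b_0 = 1, b_1 = 3.

We work with the vertex ordering P < Q < R < S < T < U < V. The simplices of K, each written with vertices in increasing order, are:

  0-simplices (7): P, Q, R, S, T, U, V
  1-simplices (9): PR, PV, QU, QV, RV, ST, SV, TV, UV

so the chain groups are C_0 ≅ Z^7, C_1 ≅ Z^9.

The boundary map ∂_1: C_1 → C_0 sends each edge [p,q] (with p < q) to q − p. For instance
  ∂UV = V − U.
As a 7×9 matrix over Z this has rank 6, with invariant factors (1,1,1,1,1,1).

Now H_k = ker ∂_k / im ∂_{k+1}, so:

  H_0: rank C_0 − rank ∂_1 = 7 − 6 = 1, and the invariant factors of ∂_1 are all 1, so H_0 ≅ Z.
  H_1: rank ker ∂_1 − rank ∂_2 = (9 − 6) − 0 = 3, and there is no ∂_2, so H_1 ≅ Z^3.

As a check, the Euler characteristic is 7 − 9 = -2, which agrees with 1 − 3 = -2.

Hence the Betti numbers are b_0 = 1, b_1 = 3.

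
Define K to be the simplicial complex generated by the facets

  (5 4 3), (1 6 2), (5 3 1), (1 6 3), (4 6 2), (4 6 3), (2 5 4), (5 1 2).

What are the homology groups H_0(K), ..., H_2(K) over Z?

H_0 = Z,  H_1 = 0,  H_2 = Z.

Order the vertices as 1 < 2 < 3 < 4 < 5 < 6. Listing each simplex with vertices in this order, K has dimension 2 with simplices:

  0-simplices (6): [1], [2], [3], [4], [5], [6]
  1-simplices (12): [1,2], [1,3], [1,5], [1,6], [2,4], [2,5], [2,6], [3,4], [3,5], [3,6], [4,5], [4,6]
  2-simplices (8): [1,2,5], [1,2,6], [1,3,5], [1,3,6], [2,4,5], [2,4,6], [3,4,5], [3,4,6]

so the chain groups are C_0 ≅ Z^6, C_1 ≅ Z^12, C_2 ≅ Z^8.

Boundary ∂_1: C_1 → C_0 maps an edge to its endpoints' difference, ∂[p,q] = q − p. For instance
  ∂[1,6] = [6] − [1].
As a 6×12 matrix over Z this has rank 5, with invariant factors (1,1,1,1,1).

The boundary map ∂_2: C_2 → C_1 maps a triangle to the signed sum of its edges. For instance
  ∂[2,4,5] = [4,5] − [2,5] + [2,4],
  ∂[3,4,5] = [4,5] − [3,5] + [3,4].
This gives a 12×8 integer matrix of rank 7; reducing to Smith normal form yields diagonal entries (1,1,1,1,1,1,1).

From H_k ≅ ker(∂_k) / im(∂_{k+1}) we obtain:

  H_0: rank C_0 − rank ∂_1 = 6 − 5 = 1, and the invariant factors of ∂_1 are all 1, so H_0 = Z.
  H_1: rank ker ∂_1 − rank ∂_2 = (12 − 5) − 7 = 0, and the invariant factors of ∂_2 are all 1, so H_1 = 0.
  H_2: rank ker ∂_2 − rank ∂_3 = (8 − 7) − 0 = 1, and there is no ∂_3, so H_2 = Z.

As a check, the Euler characteristic is 6 − 12 + 8 = 2, which agrees with 1 − 0 + 1 = 2.
(K is a triangulation of the 2-sphere S^2.)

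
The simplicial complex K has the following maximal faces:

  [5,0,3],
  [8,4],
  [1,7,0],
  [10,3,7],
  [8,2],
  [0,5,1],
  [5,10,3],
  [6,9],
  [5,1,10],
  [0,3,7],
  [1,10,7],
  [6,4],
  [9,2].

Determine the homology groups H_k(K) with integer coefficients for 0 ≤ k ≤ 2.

Fix the vertex order 0 < 1 < 2 < 3 < 4 < 5 < 6 < 7 < 8 < 9 < 10 and write every simplex with vertices in increasing order. Then dim K = 2 and the simplices of K are:

  0-simplices (11): [0], [1], [2], [3], [4], [5], [6], [7], [8], [9], [10]
  1-simplices (17): [0,1], [0,3], [0,5], [0,7], [1,5], [1,7], [1,10], [2,8], [2,9], [3,5], [3,7], [3,10], [4,6], [4,8], [5,10], [6,9], [7,10]
  2-simplices (8): [0,1,5], [0,1,7], [0,3,5], [0,3,7], [1,5,10], [1,7,10], [3,5,10], [3,7,10]

giving chain groups C_0 ≅ Z^11, C_1 ≅ Z^17, C_2 ≅ Z^8.

Boundary ∂_1: C_1 → C_0 sends each edge [p,q] (with p < q) to q − p. For instance
  ∂[0,1] = [1] − [0].
This gives a 11×17 integer matrix of rank 9; reducing to Smith normal form yields diagonal entries (1,1,1,1,1,1,1,1,1).

∂_2: C_2 → C_1 acts by ∂[p,q,r] = [q,r] − [p,r] + [p,q]. For instance
  ∂[1,7,10] = [7,10] − [1,10] + [1,7],
  ∂[0,1,5] = [1,5] − [0,5] + [0,1].
The 17×8 boundary matrix has rank 7 and Smith normal form diag(1,1,1,1,1,1,1).

Reading off H_k = ker ∂_k / im ∂_{k+1}:

  H_0: rank C_0 − rank ∂_1 = 11 − 9 = 2, and the invariant factors of ∂_1 are all 1, so H_0 ≅ Z^2.
  H_1: rank ker ∂_1 − rank ∂_2 = (17 − 9) − 7 = 1, and the invariant factors of ∂_2 are all 1, so H_1 ≅ Z.
  H_2: rank ker ∂_2 − rank ∂_3 = (8 − 7) − 0 = 1, and there is no ∂_3, so H_2 ≅ Z.

As a check, the Euler characteristic is 11 − 17 + 8 = 2, which agrees with 2 − 1 + 1 = 2.

H_0 ≅ Z^2,  H_1 ≅ Z,  H_2 ≅ Z.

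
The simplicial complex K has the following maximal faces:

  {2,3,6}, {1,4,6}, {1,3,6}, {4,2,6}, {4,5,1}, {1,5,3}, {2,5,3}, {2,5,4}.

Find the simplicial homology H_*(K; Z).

Take the total order 1 < 2 < 3 < 4 < 5 < 6 on the vertex set. Then K (dimension 2) consists of the simplices:

  0-simplices (6): [1], [2], [3], [4], [5], [6]
  1-simplices (12): [1,3], [1,4], [1,5], [1,6], [2,3], [2,4], [2,5], [2,6], [3,5], [3,6], [4,5], [4,6]
  2-simplices (8): [1,3,5], [1,3,6], [1,4,5], [1,4,6], [2,3,5], [2,3,6], [2,4,5], [2,4,6]

Hence C_0 ≅ Z^6, C_1 ≅ Z^12, C_2 ≅ Z^8.

Boundary ∂_1: C_1 → C_0 sends each edge [p,q] (with p < q) to q − p. For instance
  ∂[2,6] = [6] − [2].
The resulting 6×12 matrix has rank 5, and its Smith normal form has invariant factors (1,1,1,1,1).

∂_2: C_2 → C_1 acts by ∂[p,q,r] = [q,r] − [p,r] + [p,q]. For instance
  ∂[1,3,5] = [3,5] − [1,5] + [1,3],
  ∂[2,4,5] = [4,5] − [2,5] + [2,4].
As a 12×8 matrix over Z this has rank 7, with invariant factors (1,1,1,1,1,1,1).

Now H_k = ker ∂_k / im ∂_{k+1}, so:

  H_0: rank C_0 − rank ∂_1 = 6 − 5 = 1, and the invariant factors of ∂_1 are all 1, so H_0 ≅ Z.
  H_1: rank ker ∂_1 − rank ∂_2 = (12 − 5) − 7 = 0, and the invariant factors of ∂_2 are all 1, so H_1 ≅ 0.
  H_2: rank ker ∂_2 − rank ∂_3 = (8 − 7) − 0 = 1, and there is no ∂_3, so H_2 ≅ Z.

(K is a triangulation of the 2-sphere S^2.)

H_0 ≅ Z,  H_1 = 0,  H_2 ≅ Z.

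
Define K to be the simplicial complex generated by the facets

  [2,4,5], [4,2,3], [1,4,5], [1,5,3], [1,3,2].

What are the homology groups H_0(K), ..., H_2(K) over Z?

Order the vertices as 1 < 2 < 3 < 4 < 5. Listing each simplex with vertices in this order, K has dimension 2 with simplices:

  0-simplices (5): [1], [2], [3], [4], [5]
  1-simplices (10): [1,2], [1,3], [1,4], [1,5], [2,3], [2,4], [2,5], [3,4], [3,5], [4,5]
  2-simplices (5): [1,2,3], [1,3,5], [1,4,5], [2,3,4], [2,4,5]

so the chain groups are C_0 ≅ Z^5, C_1 ≅ Z^10, C_2 ≅ Z^5.

The boundary map ∂_1: C_1 → C_0 is given by ∂[p,q] = [q] − [p]. For instance
  ∂[2,3] = [3] − [2].
The 5×10 boundary matrix has rank 4 and Smith normal form diag(1,1,1,1).

Boundary ∂_2: C_2 → C_1 acts by ∂[p,q,r] = [q,r] − [p,r] + [p,q]. For instance
  ∂[1,2,3] = [2,3] − [1,3] + [1,2],
  ∂[1,3,5] = [3,5] − [1,5] + [1,3].
The 10×5 boundary matrix has rank 5 and Smith normal form diag(1,1,1,1,1).

From H_k ≅ ker(∂_k) / im(∂_{k+1}) we obtain:

  H_0: rank C_0 − rank ∂_1 = 5 − 4 = 1, and the invariant factors of ∂_1 are all 1, so H_0 = Z.
  H_1: rank ker ∂_1 − rank ∂_2 = (10 − 4) − 5 = 1, and the invariant factors of ∂_2 are all 1, so H_1 = Z.
  H_2: rank ker ∂_2 − rank ∂_3 = (5 − 5) − 0 = 0, and there is no ∂_3, so H_2 = 0.

H_0 ≅ Z,  H_1 ≅ Z,  H_2 = 0.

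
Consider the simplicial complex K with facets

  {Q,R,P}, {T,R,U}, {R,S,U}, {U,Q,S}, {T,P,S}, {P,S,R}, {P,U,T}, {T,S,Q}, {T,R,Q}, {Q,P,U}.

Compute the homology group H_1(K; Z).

H_1 = Z/2.

Fix the vertex order P < Q < R < S < T < U and write every simplex with vertices in increasing order. Then dim K = 2 and the simplices of K are:

  0-simplices (6): P, Q, R, S, T, U
  1-simplices (15): PQ, PR, PS, PT, PU, QR, QS, QT, QU, RS, RT, RU, ST, SU, TU
  2-simplices (10): PQR, PQU, PRS, PST, PTU, QRT, QST, QSU, RSU, RTU

giving chain groups C_0 ≅ Z^6, C_1 ≅ Z^15, C_2 ≅ Z^10.

The boundary map ∂_1: C_1 → C_0 maps an edge to its endpoints' difference, ∂[p,q] = q − p.
This gives a 6×15 integer matrix of rank 5; reducing to Smith normal form yields diagonal entries (1,1,1,1,1).

Boundary ∂_2: C_2 → C_1 acts by ∂[p,q,r] = [q,r] − [p,r] + [p,q]. For instance
  ∂PRS = RS − PS + PR,
  ∂PST = ST − PT + PS.
As a 15×10 matrix over Z this has rank 10, with invariant factors (1,1,1,1,1,1,1,1,1,2).

Now H_k = ker ∂_k / im ∂_{k+1}, so:

  H_1: rank ker ∂_1 − rank ∂_2 = (15 − 5) − 10 = 0, and ∂_2 has invariant factor 2 > 1, so H_1 = Z/2.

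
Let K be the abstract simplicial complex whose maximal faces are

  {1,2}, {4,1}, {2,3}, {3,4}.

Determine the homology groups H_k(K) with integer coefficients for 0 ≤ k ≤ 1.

H_0 = Z,  H_1 = Z.

Order the vertices as 1 < 2 < 3 < 4. Listing each simplex with vertices in this order, K has dimension 1 with simplices:

  0-simplices (4): [1], [2], [3], [4]
  1-simplices (4): [1,2], [1,4], [2,3], [3,4]

Hence C_0 ≅ Z^4, C_1 ≅ Z^4.

∂_1: C_1 → C_0 maps an edge to its endpoints' difference, ∂[p,q] = q − p. For instance
  ∂[2,3] = [3] − [2].
This gives a 4×4 integer matrix of rank 3; reducing to Smith normal form yields diagonal entries (1,1,1).

Now H_k = ker ∂_k / im ∂_{k+1}, so:

  H_0: rank C_0 − rank ∂_1 = 4 − 3 = 1, and the invariant factors of ∂_1 are all 1, so H_0 ≅ Z.
  H_1: rank ker ∂_1 − rank ∂_2 = (4 − 3) − 0 = 1, and there is no ∂_2, so H_1 ≅ Z.

As a check, the Euler characteristic is 4 − 4 = 0, which agrees with 1 − 1 = 0.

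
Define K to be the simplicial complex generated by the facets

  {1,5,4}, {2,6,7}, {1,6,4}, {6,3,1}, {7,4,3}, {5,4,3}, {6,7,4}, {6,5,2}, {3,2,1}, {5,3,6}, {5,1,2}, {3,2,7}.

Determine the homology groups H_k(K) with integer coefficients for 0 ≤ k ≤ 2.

H_0 = Z,  H_1 = Z/2,  H_2 = 0.

Fix the vertex order 1 < 2 < 3 < 4 < 5 < 6 < 7 and write every simplex with vertices in increasing order. Then dim K = 2 and the simplices of K are:

  0-simplices (7): [1], [2], [3], [4], [5], [6], [7]
  1-simplices (18): [1,2], [1,3], [1,4], [1,5], [1,6], [2,3], [2,5], [2,6], [2,7], [3,4], [3,5], [3,6], [3,7], [4,5], [4,6], [4,7], [5,6], [6,7]
  2-simplices (12): [1,2,3], [1,2,5], [1,3,6], [1,4,5], [1,4,6], [2,3,7], [2,5,6], [2,6,7], [3,4,5], [3,4,7], [3,5,6], [4,6,7]

so the chain groups are C_0 ≅ Z^7, C_1 ≅ Z^18, C_2 ≅ Z^12.

Boundary ∂_1: C_1 → C_0 is given by ∂[p,q] = [q] − [p]. For instance
  ∂[3,6] = [6] − [3].
The 7×18 boundary matrix has rank 6 and Smith normal form diag(1,1,1,1,1,1).

Boundary ∂_2: C_2 → C_1 maps a triangle to the signed sum of its edges. For instance
  ∂[1,4,6] = [4,6] − [1,6] + [1,4],
  ∂[2,5,6] = [5,6] − [2,6] + [2,5].
The 18×12 boundary matrix has rank 12 and Smith normal form diag(1,1,1,1,1,1,1,1,1,1,1,2).

Reading off H_k = ker ∂_k / im ∂_{k+1}:

  H_0: rank C_0 − rank ∂_1 = 7 − 6 = 1, and the invariant factors of ∂_1 are all 1, so H_0 = Z.
  H_1: rank ker ∂_1 − rank ∂_2 = (18 − 6) − 12 = 0, and ∂_2 has invariant factor 2 > 1, so H_1 = Z/2.
  H_2: rank ker ∂_2 − rank ∂_3 = (12 − 12) − 0 = 0, and there is no ∂_3, so H_2 = 0.

(K is a triangulation of the real projective plane RP^2.)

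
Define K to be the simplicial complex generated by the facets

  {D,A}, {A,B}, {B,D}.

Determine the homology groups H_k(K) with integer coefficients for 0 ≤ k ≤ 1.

K has 3 vertices, 3 edges.
rank ∂_0 = 0, rank ∂_1 = 2 ⇒ b_0 = 3 − 0 − 2 = 1; all invariant factors of ∂_1 are 1 so no torsion. So H_0 ≅ Z.
rank ∂_1 = 2, rank ∂_2 = 0 ⇒ b_1 = 3 − 2 − 0 = 1. So H_1 ≅ Z.

H_0 ≅ Z,  H_1 ≅ Z.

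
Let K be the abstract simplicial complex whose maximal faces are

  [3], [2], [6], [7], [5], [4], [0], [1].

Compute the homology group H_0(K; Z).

Order the vertices as 0 < 1 < 2 < 3 < 4 < 5 < 6 < 7. Listing each simplex with vertices in this order, K has dimension 0 with simplices:

  0-simplices (8): [0], [1], [2], [3], [4], [5], [6], [7]

Hence C_0 ≅ Z^8.

Reading off H_k = ker ∂_k / im ∂_{k+1}:

  H_0: rank C_0 − rank ∂_1 = 8 − 0 = 8, and there is no ∂_1, so H_0 = Z^8.

(K is a triangulation of the disjoint union of a set of 4 points and a set of 4 points.)

H_0 ≅ Z^8.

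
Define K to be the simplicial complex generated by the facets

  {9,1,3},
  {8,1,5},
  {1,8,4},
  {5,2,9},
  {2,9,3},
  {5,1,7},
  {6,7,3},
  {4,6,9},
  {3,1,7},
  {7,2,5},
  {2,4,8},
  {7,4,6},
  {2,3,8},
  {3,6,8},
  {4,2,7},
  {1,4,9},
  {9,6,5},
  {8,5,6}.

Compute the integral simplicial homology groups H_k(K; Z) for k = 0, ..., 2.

Take the total order 1 < 2 < 3 < 4 < 5 < 6 < 7 < 8 < 9 on the vertex set. Then K (dimension 2) consists of the simplices:

  0-simplices (9): [1], [2], [3], [4], [5], [6], [7], [8], [9]
  1-simplices (27): (27 of them)
  2-simplices (18): [1,3,7], [1,3,9], [1,4,8], [1,4,9], [1,5,7], [1,5,8], [2,3,8], [2,3,9], [2,4,7], [2,4,8], [2,5,7], [2,5,9], [3,6,7], [3,6,8], [4,6,7], [4,6,9], [5,6,8], [5,6,9]

giving chain groups C_0 ≅ Z^9, C_1 ≅ Z^27, C_2 ≅ Z^18.

∂_1: C_1 → C_0 sends each edge [p,q] (with p < q) to q − p.
The resulting 9×27 matrix has rank 8, and its Smith normal form has invariant factors (1,1,1,1,1,1,1,1).

Boundary ∂_2: C_2 → C_1 acts by ∂[p,q,r] = [q,r] − [p,r] + [p,q]. For instance
  ∂[1,4,8] = [4,8] − [1,8] + [1,4],
  ∂[2,5,7] = [5,7] − [2,7] + [2,5].
The 27×18 boundary matrix has rank 17 and Smith normal form diag(1,1,1,1,1,1,1,1,1,1,1,1,1,1,1,1,1).

Now H_k = ker ∂_k / im ∂_{k+1}, so:

  H_0: rank C_0 − rank ∂_1 = 9 − 8 = 1, and the invariant factors of ∂_1 are all 1, so H_0 ≅ Z.
  H_1: rank ker ∂_1 − rank ∂_2 = (27 − 8) − 17 = 2, and the invariant factors of ∂_2 are all 1, so H_1 ≅ Z^2.
  H_2: rank ker ∂_2 − rank ∂_3 = (18 − 17) − 0 = 1, and there is no ∂_3, so H_2 ≅ Z.

(K is a triangulation of the torus T^2.)

H_0 = Z,  H_1 = Z^2,  H_2 = Z.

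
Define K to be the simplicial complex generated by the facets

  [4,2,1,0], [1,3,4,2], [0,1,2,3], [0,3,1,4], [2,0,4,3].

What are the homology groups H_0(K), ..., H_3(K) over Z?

K has 5 vertices, 10 edges, 10 triangles, 5 3-simplices.
rank ∂_0 = 0, rank ∂_1 = 4 ⇒ b_0 = 5 − 0 − 4 = 1; all invariant factors of ∂_1 are 1 so no torsion. So H_0 ≅ Z.
rank ∂_1 = 4, rank ∂_2 = 6 ⇒ b_1 = 10 − 4 − 6 = 0; all invariant factors of ∂_2 are 1 so no torsion. So H_1 ≅ 0.
rank ∂_2 = 6, rank ∂_3 = 4 ⇒ b_2 = 10 − 6 − 4 = 0; all invariant factors of ∂_3 are 1 so no torsion. So H_2 ≅ 0.
rank ∂_3 = 4, rank ∂_4 = 0 ⇒ b_3 = 5 − 4 − 0 = 1. So H_3 ≅ Z.

H_0 = Z,  H_1 = 0,  H_2 = 0,  H_3 = Z.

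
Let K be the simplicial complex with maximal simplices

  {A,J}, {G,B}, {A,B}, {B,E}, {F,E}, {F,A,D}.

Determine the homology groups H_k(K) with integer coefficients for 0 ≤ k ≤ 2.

We work with the vertex ordering A < B < D < E < F < G < J. The simplices of K, each written with vertices in increasing order, are:

  0-simplices (7): A, B, D, E, F, G, J
  1-simplices (8): AB, AD, AF, AJ, BE, BG, DF, EF
  2-simplices (1): ADF

so the chain groups are C_0 ≅ Z^7, C_1 ≅ Z^8, C_2 ≅ Z^1.

∂_1: C_1 → C_0 is given by ∂[p,q] = [q] − [p]. For instance
  ∂AF = F − A.
As a 7×8 matrix over Z this has rank 6, with invariant factors (1,1,1,1,1,1).

∂_2: C_2 → C_1 acts by ∂[p,q,r] = [q,r] − [p,r] + [p,q]. For instance
  ∂ADF = DF − AF + AD.
The 8×1 boundary matrix has rank 1 and Smith normal form diag(1).

Now H_k = ker ∂_k / im ∂_{k+1}, so:

  H_0: rank C_0 − rank ∂_1 = 7 − 6 = 1, and the invariant factors of ∂_1 are all 1, so H_0 ≅ Z.
  H_1: rank ker ∂_1 − rank ∂_2 = (8 − 6) − 1 = 1, and the invariant factors of ∂_2 are all 1, so H_1 ≅ Z.
  H_2: rank ker ∂_2 − rank ∂_3 = (1 − 1) − 0 = 0, and there is no ∂_3, so H_2 ≅ 0.

H_0 ≅ Z,  H_1 ≅ Z,  H_2 = 0.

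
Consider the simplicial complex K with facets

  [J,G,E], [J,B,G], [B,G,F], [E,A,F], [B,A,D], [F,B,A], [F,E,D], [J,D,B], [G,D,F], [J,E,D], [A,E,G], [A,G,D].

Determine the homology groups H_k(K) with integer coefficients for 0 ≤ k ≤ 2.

H_0 ≅ Z,  H_1 ≅ Z/2Z,  H_2 = 0.

Order the vertices as A < B < D < E < F < G < J. Listing each simplex with vertices in this order, K has dimension 2 with simplices:

  0-simplices (7): A, B, D, E, F, G, J
  1-simplices (18): AB, AD, AE, AF, AG, BD, BF, BG, BJ, DE, DF, DG, DJ, EF, EG, EJ, FG, GJ
  2-simplices (12): ABD, ABF, ADG, AEF, AEG, BDJ, BFG, BGJ, DEF, DEJ, DFG, EGJ

giving chain groups C_0 ≅ Z^7, C_1 ≅ Z^18, C_2 ≅ Z^12.

∂_1: C_1 → C_0 maps an edge to its endpoints' difference, ∂[p,q] = q − p. For instance
  ∂AD = D − A.
As a 7×18 matrix over Z this has rank 6, with invariant factors (1,1,1,1,1,1).

∂_2: C_2 → C_1 maps a triangle to the signed sum of its edges. For instance
  ∂AEF = EF − AF + AE,
  ∂DEF = EF − DF + DE.
This gives a 18×12 integer matrix of rank 12; reducing to Smith normal form yields diagonal entries (1,1,1,1,1,1,1,1,1,1,1,2).

From H_k ≅ ker(∂_k) / im(∂_{k+1}) we obtain:

  H_0: rank C_0 − rank ∂_1 = 7 − 6 = 1, and the invariant factors of ∂_1 are all 1, so H_0 ≅ Z.
  H_1: rank ker ∂_1 − rank ∂_2 = (18 − 6) − 12 = 0, and ∂_2 has invariant factor 2 > 1, so H_1 ≅ Z/2Z.
  H_2: rank ker ∂_2 − rank ∂_3 = (12 − 12) − 0 = 0, and there is no ∂_3, so H_2 ≅ 0.

(K is a triangulation of the real projective plane RP^2.)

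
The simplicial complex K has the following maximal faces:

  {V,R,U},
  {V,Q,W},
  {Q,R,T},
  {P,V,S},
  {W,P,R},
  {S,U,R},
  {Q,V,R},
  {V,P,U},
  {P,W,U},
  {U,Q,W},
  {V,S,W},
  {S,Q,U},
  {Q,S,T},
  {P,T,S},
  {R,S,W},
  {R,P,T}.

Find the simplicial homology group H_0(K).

Order the vertices as P < Q < R < S < T < U < V < W. Listing each simplex with vertices in this order, K has dimension 2 with simplices:

  0-simplices (8): P, Q, R, S, T, U, V, W
  1-simplices (24): PR, PS, PT, PU, PV, PW, QR, QS, QT, QU, QV, QW, RS, RT, RU, RV, RW, ST, SU, SV, SW, UV, UW, VW
  2-simplices (16): PRT, PRW, PST, PSV, PUV, PUW, QRT, QRV, QST, QSU, QUW, QVW, RSU, RSW, RUV, SVW

giving chain groups C_0 ≅ Z^8, C_1 ≅ Z^24, C_2 ≅ Z^16.

The boundary map ∂_1: C_1 → C_0 maps an edge to its endpoints' difference, ∂[p,q] = q − p.
The 8×24 boundary matrix has rank 7 and Smith normal form diag(1,1,1,1,1,1,1).

∂_2: C_2 → C_1 maps a triangle to the signed sum of its edges. For instance
  ∂PRT = RT − PT + PR,
  ∂QRT = RT − QT + QR.
The resulting 24×16 matrix has rank 15, and its Smith normal form has invariant factors (1,1,1,1,1,1,1,1,1,1,1,1,1,1,1).

Now H_k = ker ∂_k / im ∂_{k+1}, so:

  H_0: rank C_0 − rank ∂_1 = 8 − 7 = 1, and the invariant factors of ∂_1 are all 1, so H_0 ≅ Z.

H_0 = Z.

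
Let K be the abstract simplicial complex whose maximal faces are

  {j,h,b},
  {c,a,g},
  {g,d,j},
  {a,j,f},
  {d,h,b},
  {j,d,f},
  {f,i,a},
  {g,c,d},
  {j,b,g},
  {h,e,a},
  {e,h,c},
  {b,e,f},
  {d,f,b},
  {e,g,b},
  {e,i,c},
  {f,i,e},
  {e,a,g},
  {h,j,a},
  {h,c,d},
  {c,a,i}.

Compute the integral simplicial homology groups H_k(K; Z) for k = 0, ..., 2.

H_0 ≅ Z,  H_1 ≅ Z × Z/2,  H_2 = 0.

Fix the vertex order a < b < c < d < e < f < g < h < i < j and write every simplex with vertices in increasing order. Then dim K = 2 and the simplices of K are:

  0-simplices (10): a, b, c, d, e, f, g, h, i, j
  1-simplices (30): ac, ae, af, ag, ah, ai, aj, bd, be, bf, bg, bh, bj, cd, ce, cg, ch, ci, df, dg, dh, dj, ef, eg, eh, ei, fi, fj, gj, hj
  2-simplices (20): acg, aci, aeg, aeh, afi, afj, ahj, bdf, bdh, bef, beg, bgj, bhj, cdg, cdh, ceh, cei, dfj, dgj, efi

so the chain groups are C_0 ≅ Z^10, C_1 ≅ Z^30, C_2 ≅ Z^20.

∂_1: C_1 → C_0 sends each edge [p,q] (with p < q) to q − p. For instance
  ∂ci = i − c.
This gives a 10×30 integer matrix of rank 9; reducing to Smith normal form yields diagonal entries (1,1,1,1,1,1,1,1,1).

∂_2: C_2 → C_1 sends each 2-simplex [p,q,r] to [q,r] − [p,r] + [p,q]. For instance
  ∂aeh = eh − ah + ae,
  ∂cdg = dg − cg + cd.
The resulting 30×20 matrix has rank 20, and its Smith normal form has invariant factors (1,1,1,1,1,1,1,1,1,1,1,1,1,1,1,1,1,1,1,2).

Computing H_k = (kernel of ∂_k) / (image of ∂_{k+1}):

  H_0: rank C_0 − rank ∂_1 = 10 − 9 = 1, and the invariant factors of ∂_1 are all 1, so H_0 = Z.
  H_1: rank ker ∂_1 − rank ∂_2 = (30 − 9) − 20 = 1, and ∂_2 has invariant factor 2 > 1, so H_1 = Z × Z/2.
  H_2: rank ker ∂_2 − rank ∂_3 = (20 − 20) − 0 = 0, and there is no ∂_3, so H_2 = 0.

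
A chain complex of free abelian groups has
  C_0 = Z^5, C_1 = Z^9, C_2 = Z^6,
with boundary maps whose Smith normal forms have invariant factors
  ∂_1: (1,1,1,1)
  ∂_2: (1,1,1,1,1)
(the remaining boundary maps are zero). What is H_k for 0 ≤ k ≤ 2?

H_0 = Z,  H_1 = 0,  H_2 = Z.

H_0: b_0 = 5 − 0 − 4 = 1; torsion from ∂_1 factors > 1: none. So H_0 = Z.
H_1: b_1 = 9 − 4 − 5 = 0; torsion from ∂_2 factors > 1: none. So H_1 = 0.
H_2: b_2 = 6 − 5 − 0 = 1; torsion from ∂_3 factors > 1: none. So H_2 = Z.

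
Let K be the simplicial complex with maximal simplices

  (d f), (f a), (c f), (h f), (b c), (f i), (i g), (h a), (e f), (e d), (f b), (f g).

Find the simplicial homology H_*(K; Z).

H_0 = Z,  H_1 = Z^4.

Order the vertices as a < b < c < d < e < f < g < h < i. Listing each simplex with vertices in this order, K has dimension 1 with simplices:

  0-simplices (9): a, b, c, d, e, f, g, h, i
  1-simplices (12): af, ah, bc, bf, cf, de, df, ef, fg, fh, fi, gi

so the chain groups are C_0 ≅ Z^9, C_1 ≅ Z^12.

The boundary map ∂_1: C_1 → C_0 is given by ∂[p,q] = [q] − [p].
The resulting 9×12 matrix has rank 8, and its Smith normal form has invariant factors (1,1,1,1,1,1,1,1).

Computing H_k = (kernel of ∂_k) / (image of ∂_{k+1}):

  H_0: rank C_0 − rank ∂_1 = 9 − 8 = 1, and the invariant factors of ∂_1 are all 1, so H_0 ≅ Z.
  H_1: rank ker ∂_1 − rank ∂_2 = (12 − 8) − 0 = 4, and there is no ∂_2, so H_1 ≅ Z^4.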